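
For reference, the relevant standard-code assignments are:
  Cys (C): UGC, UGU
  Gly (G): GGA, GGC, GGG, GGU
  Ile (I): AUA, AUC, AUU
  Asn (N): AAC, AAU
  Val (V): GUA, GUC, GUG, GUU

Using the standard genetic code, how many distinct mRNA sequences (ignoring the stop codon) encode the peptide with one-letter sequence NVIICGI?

Asn: 2 codons.
Val: 4 codons.
Ile: 3 codons.
Ile: 3 codons.
Cys: 2 codons.
Gly: 4 codons.
Ile: 3 codons.
2 × 4 × 3 × 3 × 2 × 4 × 3 = 1728.

1728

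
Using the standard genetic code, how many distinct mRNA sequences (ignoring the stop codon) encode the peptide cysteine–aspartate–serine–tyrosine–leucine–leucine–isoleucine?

5184

Cys: 2 codons.
Asp: 2 codons.
Ser: 6 codons.
Tyr: 2 codons.
Leu: 6 codons.
Leu: 6 codons.
Ile: 3 codons.
2 × 2 × 6 × 2 × 6 × 6 × 3 = 5184.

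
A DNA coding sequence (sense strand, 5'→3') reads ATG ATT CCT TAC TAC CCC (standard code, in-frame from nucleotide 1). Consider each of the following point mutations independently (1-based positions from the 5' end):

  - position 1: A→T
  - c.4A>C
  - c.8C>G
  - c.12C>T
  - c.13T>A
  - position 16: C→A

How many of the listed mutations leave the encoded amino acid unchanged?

1

Codon 1: ATG (Met) → TTG (Leu) — missense.
Codon 2: ATT (Ile) → CTT (Leu) — missense.
Codon 3: CCT (Pro) → CGT (Arg) — missense.
Codon 4: TAC (Tyr) → TAT (Tyr) — synonymous.
Codon 5: TAC (Tyr) → AAC (Asn) — missense.
Codon 6: CCC (Pro) → ACC (Thr) — missense.
Synonymous: 1 of 6.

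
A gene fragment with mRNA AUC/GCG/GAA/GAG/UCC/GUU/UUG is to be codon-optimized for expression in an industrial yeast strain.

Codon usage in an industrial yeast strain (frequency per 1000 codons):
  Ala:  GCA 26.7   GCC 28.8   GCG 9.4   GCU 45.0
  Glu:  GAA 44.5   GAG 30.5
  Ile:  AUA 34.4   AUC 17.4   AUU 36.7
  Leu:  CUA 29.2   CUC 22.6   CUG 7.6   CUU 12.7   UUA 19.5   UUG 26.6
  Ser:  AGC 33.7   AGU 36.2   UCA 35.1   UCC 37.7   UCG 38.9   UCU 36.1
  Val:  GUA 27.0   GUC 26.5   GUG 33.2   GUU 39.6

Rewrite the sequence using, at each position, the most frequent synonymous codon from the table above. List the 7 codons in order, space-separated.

AUU GCU GAA GAA UCG GUU CUA

Codon 1 (Ile): best is AUU at 36.7.
Codon 2 (Ala): best is GCU at 45.0.
Codon 3 (Glu): best is GAA at 44.5.
Codon 4 (Glu): best is GAA at 44.5.
Codon 5 (Ser): best is UCG at 38.9.
Codon 6 (Val): best is GUU at 39.6.
Codon 7 (Leu): best is CUA at 29.2.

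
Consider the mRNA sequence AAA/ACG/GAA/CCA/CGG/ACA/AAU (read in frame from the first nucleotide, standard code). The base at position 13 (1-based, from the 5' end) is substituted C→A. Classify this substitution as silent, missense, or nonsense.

silent

Position 13 falls in codon 5: CGG → Arg.
After the substitution the codon is AGG → Arg.
Both encode Arg, so the change is synonymous.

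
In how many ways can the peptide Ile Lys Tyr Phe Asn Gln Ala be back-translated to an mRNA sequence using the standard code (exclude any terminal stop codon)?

Ile: 3 codons.
Lys: 2 codons.
Tyr: 2 codons.
Phe: 2 codons.
Asn: 2 codons.
Gln: 2 codons.
Ala: 4 codons.
3 × 2 × 2 × 2 × 2 × 2 × 4 = 384.

384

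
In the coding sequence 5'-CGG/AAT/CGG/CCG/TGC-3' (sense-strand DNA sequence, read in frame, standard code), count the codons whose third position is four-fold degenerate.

3

Codon 1 CGG (Arg): third position 4-fold.
Codon 2 AAT (Asn): third position 2-fold.
Codon 3 CGG (Arg): third position 4-fold.
Codon 4 CCG (Pro): third position 4-fold.
Codon 5 TGC (Cys): third position 2-fold.
Four-fold degenerate third positions: 3.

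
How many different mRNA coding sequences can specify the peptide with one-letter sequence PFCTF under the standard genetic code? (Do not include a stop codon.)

Pro: 4 codons.
Phe: 2 codons.
Cys: 2 codons.
Thr: 4 codons.
Phe: 2 codons.
4 × 2 × 2 × 4 × 2 = 128.

128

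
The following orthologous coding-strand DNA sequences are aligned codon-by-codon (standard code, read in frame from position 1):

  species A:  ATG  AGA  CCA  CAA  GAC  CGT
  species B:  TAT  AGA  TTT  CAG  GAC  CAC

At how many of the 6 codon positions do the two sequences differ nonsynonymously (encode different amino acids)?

3

Codon 1: ATG Met / TAT Tyr — nonsynonymous.
Codon 2: AGA Arg / AGA Arg — identical.
Codon 3: CCA Pro / TTT Phe — nonsynonymous.
Codon 4: CAA Gln / CAG Gln — synonymous.
Codon 5: GAC Asp / GAC Asp — identical.
Codon 6: CGT Arg / CAC His — nonsynonymous.
Nonsynonymous differences: 3.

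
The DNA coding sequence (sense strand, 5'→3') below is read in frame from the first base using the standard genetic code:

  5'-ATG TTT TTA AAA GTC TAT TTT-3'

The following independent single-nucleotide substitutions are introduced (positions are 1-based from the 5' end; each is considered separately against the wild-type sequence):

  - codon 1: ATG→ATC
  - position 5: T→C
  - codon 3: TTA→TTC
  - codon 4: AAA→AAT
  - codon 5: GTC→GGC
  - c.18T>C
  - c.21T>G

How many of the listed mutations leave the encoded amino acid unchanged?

Codon 1: ATG (Met) → ATC (Ile) — missense.
Codon 2: TTT (Phe) → TCT (Ser) — missense.
Codon 3: TTA (Leu) → TTC (Phe) — missense.
Codon 4: AAA (Lys) → AAT (Asn) — missense.
Codon 5: GTC (Val) → GGC (Gly) — missense.
Codon 6: TAT (Tyr) → TAC (Tyr) — synonymous.
Codon 7: TTT (Phe) → TTG (Leu) — missense.
Synonymous: 1 of 7.

1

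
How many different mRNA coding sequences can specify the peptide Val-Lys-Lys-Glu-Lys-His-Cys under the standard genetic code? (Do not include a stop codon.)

Val: 4 codons.
Lys: 2 codons.
Lys: 2 codons.
Glu: 2 codons.
Lys: 2 codons.
His: 2 codons.
Cys: 2 codons.
4 × 2 × 2 × 2 × 2 × 2 × 2 = 256.

256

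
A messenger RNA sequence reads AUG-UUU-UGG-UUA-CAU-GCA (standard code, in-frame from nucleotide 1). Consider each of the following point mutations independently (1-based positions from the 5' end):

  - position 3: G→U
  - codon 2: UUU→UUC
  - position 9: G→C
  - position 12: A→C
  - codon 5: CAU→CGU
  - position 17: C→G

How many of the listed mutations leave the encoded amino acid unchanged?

Codon 1: AUG (Met) → AUU (Ile) — missense.
Codon 2: UUU (Phe) → UUC (Phe) — synonymous.
Codon 3: UGG (Trp) → UGC (Cys) — missense.
Codon 4: UUA (Leu) → UUC (Phe) — missense.
Codon 5: CAU (His) → CGU (Arg) — missense.
Codon 6: GCA (Ala) → GGA (Gly) — missense.
Synonymous: 1 of 6.

1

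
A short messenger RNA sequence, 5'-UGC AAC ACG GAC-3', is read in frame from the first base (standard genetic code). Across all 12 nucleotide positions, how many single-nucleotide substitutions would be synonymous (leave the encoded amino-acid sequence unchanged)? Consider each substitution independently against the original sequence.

Codon 1 (UGC, Cys): 1 synonymous substitution.
Codon 2 (AAC, Asn): 1 synonymous substitution.
Codon 3 (ACG, Thr): 3 synonymous substitutions.
Codon 4 (GAC, Asp): 1 synonymous substitution.
Total: 1 + 1 + 3 + 1 = 6.

6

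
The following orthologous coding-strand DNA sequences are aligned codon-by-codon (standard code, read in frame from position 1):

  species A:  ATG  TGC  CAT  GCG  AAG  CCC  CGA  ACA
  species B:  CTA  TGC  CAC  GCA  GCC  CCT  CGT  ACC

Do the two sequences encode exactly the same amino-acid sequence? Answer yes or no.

no

Codon 1: ATG Met / CTA Leu — nonsynonymous.
Codon 2: TGC Cys / TGC Cys — identical.
Codon 3: CAT His / CAC His — synonymous.
Codon 4: GCG Ala / GCA Ala — synonymous.
Codon 5: AAG Lys / GCC Ala — nonsynonymous.
Codon 6: CCC Pro / CCT Pro — synonymous.
Codon 7: CGA Arg / CGT Arg — synonymous.
Codon 8: ACA Thr / ACC Thr — synonymous.
Nonsynonymous differences: 2 → different protein.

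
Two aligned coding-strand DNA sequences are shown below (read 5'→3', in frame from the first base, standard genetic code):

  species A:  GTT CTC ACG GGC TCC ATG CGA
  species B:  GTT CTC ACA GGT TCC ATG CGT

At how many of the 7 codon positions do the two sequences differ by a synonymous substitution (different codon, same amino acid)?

3

Codon 1: GTT Val / GTT Val — identical.
Codon 2: CTC Leu / CTC Leu — identical.
Codon 3: ACG Thr / ACA Thr — synonymous.
Codon 4: GGC Gly / GGT Gly — synonymous.
Codon 5: TCC Ser / TCC Ser — identical.
Codon 6: ATG Met / ATG Met — identical.
Codon 7: CGA Arg / CGT Arg — synonymous.
Synonymous differences: 3.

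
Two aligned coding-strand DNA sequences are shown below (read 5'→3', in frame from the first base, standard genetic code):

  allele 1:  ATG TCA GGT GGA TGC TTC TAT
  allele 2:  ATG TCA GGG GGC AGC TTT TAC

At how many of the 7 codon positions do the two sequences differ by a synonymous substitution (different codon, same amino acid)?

4

Codon 1: ATG Met / ATG Met — identical.
Codon 2: TCA Ser / TCA Ser — identical.
Codon 3: GGT Gly / GGG Gly — synonymous.
Codon 4: GGA Gly / GGC Gly — synonymous.
Codon 5: TGC Cys / AGC Ser — nonsynonymous.
Codon 6: TTC Phe / TTT Phe — synonymous.
Codon 7: TAT Tyr / TAC Tyr — synonymous.
Synonymous differences: 4.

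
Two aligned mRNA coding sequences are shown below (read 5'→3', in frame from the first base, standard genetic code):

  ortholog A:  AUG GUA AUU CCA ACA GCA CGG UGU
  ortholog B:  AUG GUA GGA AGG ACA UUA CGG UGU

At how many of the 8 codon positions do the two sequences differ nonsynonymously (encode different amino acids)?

3

Codon 1: AUG Met / AUG Met — identical.
Codon 2: GUA Val / GUA Val — identical.
Codon 3: AUU Ile / GGA Gly — nonsynonymous.
Codon 4: CCA Pro / AGG Arg — nonsynonymous.
Codon 5: ACA Thr / ACA Thr — identical.
Codon 6: GCA Ala / UUA Leu — nonsynonymous.
Codon 7: CGG Arg / CGG Arg — identical.
Codon 8: UGU Cys / UGU Cys — identical.
Nonsynonymous differences: 3.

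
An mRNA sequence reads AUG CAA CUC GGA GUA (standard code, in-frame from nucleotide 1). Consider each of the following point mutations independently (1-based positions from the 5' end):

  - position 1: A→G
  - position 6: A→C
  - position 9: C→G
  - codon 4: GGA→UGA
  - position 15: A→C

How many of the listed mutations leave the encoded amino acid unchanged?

2

Codon 1: AUG (Met) → GUG (Val) — missense.
Codon 2: CAA (Gln) → CAC (His) — missense.
Codon 3: CUC (Leu) → CUG (Leu) — synonymous.
Codon 4: GGA (Gly) → UGA (Stop) — nonsense.
Codon 5: GUA (Val) → GUC (Val) — synonymous.
Synonymous: 2 of 5.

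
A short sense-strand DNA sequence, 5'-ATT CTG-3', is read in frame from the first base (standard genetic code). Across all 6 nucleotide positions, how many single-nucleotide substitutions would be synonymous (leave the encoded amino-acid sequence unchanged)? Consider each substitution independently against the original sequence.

Codon 1 (ATT, Ile): 2 synonymous substitutions.
Codon 2 (CTG, Leu): 4 synonymous substitutions.
Total: 2 + 4 = 6.

6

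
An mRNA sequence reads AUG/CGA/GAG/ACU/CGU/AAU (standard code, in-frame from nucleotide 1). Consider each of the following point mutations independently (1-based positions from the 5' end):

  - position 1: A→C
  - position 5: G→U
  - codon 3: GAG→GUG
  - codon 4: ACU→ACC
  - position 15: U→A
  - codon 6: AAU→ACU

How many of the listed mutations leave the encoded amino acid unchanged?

2

Codon 1: AUG (Met) → CUG (Leu) — missense.
Codon 2: CGA (Arg) → CUA (Leu) — missense.
Codon 3: GAG (Glu) → GUG (Val) — missense.
Codon 4: ACU (Thr) → ACC (Thr) — synonymous.
Codon 5: CGU (Arg) → CGA (Arg) — synonymous.
Codon 6: AAU (Asn) → ACU (Thr) — missense.
Synonymous: 2 of 6.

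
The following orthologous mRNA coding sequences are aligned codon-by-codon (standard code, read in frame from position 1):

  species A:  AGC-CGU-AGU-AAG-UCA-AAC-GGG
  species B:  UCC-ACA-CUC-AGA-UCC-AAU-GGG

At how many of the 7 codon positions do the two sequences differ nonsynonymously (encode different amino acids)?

Codon 1: AGC Ser / UCC Ser — synonymous.
Codon 2: CGU Arg / ACA Thr — nonsynonymous.
Codon 3: AGU Ser / CUC Leu — nonsynonymous.
Codon 4: AAG Lys / AGA Arg — nonsynonymous.
Codon 5: UCA Ser / UCC Ser — synonymous.
Codon 6: AAC Asn / AAU Asn — synonymous.
Codon 7: GGG Gly / GGG Gly — identical.
Nonsynonymous differences: 3.

3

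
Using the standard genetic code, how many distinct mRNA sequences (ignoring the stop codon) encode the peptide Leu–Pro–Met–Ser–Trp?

144

Leu: 6 codons.
Pro: 4 codons.
Met: 1 codon.
Ser: 6 codons.
Trp: 1 codon.
6 × 4 × 1 × 6 × 1 = 144.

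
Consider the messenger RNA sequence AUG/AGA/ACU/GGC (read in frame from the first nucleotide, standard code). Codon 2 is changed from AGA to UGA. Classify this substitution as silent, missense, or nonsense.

Position 4 falls in codon 2: AGA → Arg.
After the substitution the codon is UGA → Stop.
The new codon is a stop codon, so this is a nonsense mutation.

nonsense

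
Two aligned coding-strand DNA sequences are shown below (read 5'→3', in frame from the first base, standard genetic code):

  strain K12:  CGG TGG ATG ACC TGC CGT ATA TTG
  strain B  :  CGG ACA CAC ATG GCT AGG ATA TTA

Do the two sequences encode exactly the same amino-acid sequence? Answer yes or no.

no

Codon 1: CGG Arg / CGG Arg — identical.
Codon 2: TGG Trp / ACA Thr — nonsynonymous.
Codon 3: ATG Met / CAC His — nonsynonymous.
Codon 4: ACC Thr / ATG Met — nonsynonymous.
Codon 5: TGC Cys / GCT Ala — nonsynonymous.
Codon 6: CGT Arg / AGG Arg — synonymous.
Codon 7: ATA Ile / ATA Ile — identical.
Codon 8: TTG Leu / TTA Leu — synonymous.
Nonsynonymous differences: 4 → different protein.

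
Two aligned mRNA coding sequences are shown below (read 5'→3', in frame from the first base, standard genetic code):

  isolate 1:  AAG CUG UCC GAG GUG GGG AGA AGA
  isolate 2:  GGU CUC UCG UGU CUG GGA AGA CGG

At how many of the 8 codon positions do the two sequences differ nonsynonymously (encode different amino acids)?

3

Codon 1: AAG Lys / GGU Gly — nonsynonymous.
Codon 2: CUG Leu / CUC Leu — synonymous.
Codon 3: UCC Ser / UCG Ser — synonymous.
Codon 4: GAG Glu / UGU Cys — nonsynonymous.
Codon 5: GUG Val / CUG Leu — nonsynonymous.
Codon 6: GGG Gly / GGA Gly — synonymous.
Codon 7: AGA Arg / AGA Arg — identical.
Codon 8: AGA Arg / CGG Arg — synonymous.
Nonsynonymous differences: 3.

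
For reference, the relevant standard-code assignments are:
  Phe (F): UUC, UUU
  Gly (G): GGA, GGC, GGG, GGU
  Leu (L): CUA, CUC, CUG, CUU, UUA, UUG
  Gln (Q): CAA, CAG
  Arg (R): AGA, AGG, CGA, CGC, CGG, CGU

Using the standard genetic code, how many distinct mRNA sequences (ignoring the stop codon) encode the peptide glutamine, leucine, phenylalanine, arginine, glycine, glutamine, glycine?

4608

Gln: 2 codons.
Leu: 6 codons.
Phe: 2 codons.
Arg: 6 codons.
Gly: 4 codons.
Gln: 2 codons.
Gly: 4 codons.
2 × 6 × 2 × 6 × 4 × 2 × 4 = 4608.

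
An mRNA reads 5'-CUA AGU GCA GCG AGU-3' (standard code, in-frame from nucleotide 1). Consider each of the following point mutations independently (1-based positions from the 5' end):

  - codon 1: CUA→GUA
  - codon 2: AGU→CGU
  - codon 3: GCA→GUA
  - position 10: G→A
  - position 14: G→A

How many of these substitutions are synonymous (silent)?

0

Codon 1: CUA (Leu) → GUA (Val) — missense.
Codon 2: AGU (Ser) → CGU (Arg) — missense.
Codon 3: GCA (Ala) → GUA (Val) — missense.
Codon 4: GCG (Ala) → ACG (Thr) — missense.
Codon 5: AGU (Ser) → AAU (Asn) — missense.
Synonymous: 0 of 5.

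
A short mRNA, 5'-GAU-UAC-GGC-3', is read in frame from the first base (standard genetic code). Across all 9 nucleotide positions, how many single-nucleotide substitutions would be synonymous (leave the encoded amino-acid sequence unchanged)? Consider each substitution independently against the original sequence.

5

Codon 1 (GAU, Asp): 1 synonymous substitution.
Codon 2 (UAC, Tyr): 1 synonymous substitution.
Codon 3 (GGC, Gly): 3 synonymous substitutions.
Total: 1 + 1 + 3 = 5.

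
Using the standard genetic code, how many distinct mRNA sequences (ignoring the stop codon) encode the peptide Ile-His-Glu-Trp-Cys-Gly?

Ile: 3 codons.
His: 2 codons.
Glu: 2 codons.
Trp: 1 codon.
Cys: 2 codons.
Gly: 4 codons.
3 × 2 × 2 × 1 × 2 × 4 = 96.

96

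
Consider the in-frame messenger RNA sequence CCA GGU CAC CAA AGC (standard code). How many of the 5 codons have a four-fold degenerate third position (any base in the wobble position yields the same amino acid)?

2

Codon 1 CCA (Pro): third position 4-fold.
Codon 2 GGU (Gly): third position 4-fold.
Codon 3 CAC (His): third position 2-fold.
Codon 4 CAA (Gln): third position 2-fold.
Codon 5 AGC (Ser): third position 2-fold.
Four-fold degenerate third positions: 2.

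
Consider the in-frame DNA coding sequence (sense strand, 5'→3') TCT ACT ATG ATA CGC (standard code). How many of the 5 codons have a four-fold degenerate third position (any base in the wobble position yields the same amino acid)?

Codon 1 TCT (Ser): third position 4-fold.
Codon 2 ACT (Thr): third position 4-fold.
Codon 3 ATG (Met): third position 1-fold.
Codon 4 ATA (Ile): third position 3-fold.
Codon 5 CGC (Arg): third position 4-fold.
Four-fold degenerate third positions: 3.

3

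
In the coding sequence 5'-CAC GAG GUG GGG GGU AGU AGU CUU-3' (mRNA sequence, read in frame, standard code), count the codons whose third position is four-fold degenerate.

4

Codon 1 CAC (His): third position 2-fold.
Codon 2 GAG (Glu): third position 2-fold.
Codon 3 GUG (Val): third position 4-fold.
Codon 4 GGG (Gly): third position 4-fold.
Codon 5 GGU (Gly): third position 4-fold.
Codon 6 AGU (Ser): third position 2-fold.
Codon 7 AGU (Ser): third position 2-fold.
Codon 8 CUU (Leu): third position 4-fold.
Four-fold degenerate third positions: 4.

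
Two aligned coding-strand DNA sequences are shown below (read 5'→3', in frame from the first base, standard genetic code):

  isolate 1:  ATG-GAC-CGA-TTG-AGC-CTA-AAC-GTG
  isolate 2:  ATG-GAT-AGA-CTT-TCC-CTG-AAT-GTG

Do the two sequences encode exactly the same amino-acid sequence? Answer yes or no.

yes

Codon 1: ATG Met / ATG Met — identical.
Codon 2: GAC Asp / GAT Asp — synonymous.
Codon 3: CGA Arg / AGA Arg — synonymous.
Codon 4: TTG Leu / CTT Leu — synonymous.
Codon 5: AGC Ser / TCC Ser — synonymous.
Codon 6: CTA Leu / CTG Leu — synonymous.
Codon 7: AAC Asn / AAT Asn — synonymous.
Codon 8: GTG Val / GTG Val — identical.
Nonsynonymous differences: 0 → same protein.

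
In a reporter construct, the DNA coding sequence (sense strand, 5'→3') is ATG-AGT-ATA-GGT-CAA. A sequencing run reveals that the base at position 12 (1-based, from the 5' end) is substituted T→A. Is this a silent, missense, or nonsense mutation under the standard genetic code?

silent

Position 12 falls in codon 4: GGT → Gly.
After the substitution the codon is GGA → Gly.
Both encode Gly, so the change is synonymous.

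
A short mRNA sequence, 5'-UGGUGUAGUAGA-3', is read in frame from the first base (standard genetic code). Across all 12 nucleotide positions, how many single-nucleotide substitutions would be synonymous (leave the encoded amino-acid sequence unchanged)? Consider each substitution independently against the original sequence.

Codon 1 (UGG, Trp): 0 synonymous substitutions.
Codon 2 (UGU, Cys): 1 synonymous substitution.
Codon 3 (AGU, Ser): 1 synonymous substitution.
Codon 4 (AGA, Arg): 2 synonymous substitutions.
Total: 0 + 1 + 1 + 2 = 4.

4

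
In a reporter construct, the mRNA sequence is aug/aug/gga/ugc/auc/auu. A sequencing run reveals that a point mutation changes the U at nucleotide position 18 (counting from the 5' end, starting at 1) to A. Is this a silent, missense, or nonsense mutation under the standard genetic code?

silent

Position 18 falls in codon 6: AUU → Ile.
After the substitution the codon is AUA → Ile.
Both encode Ile, so the change is synonymous.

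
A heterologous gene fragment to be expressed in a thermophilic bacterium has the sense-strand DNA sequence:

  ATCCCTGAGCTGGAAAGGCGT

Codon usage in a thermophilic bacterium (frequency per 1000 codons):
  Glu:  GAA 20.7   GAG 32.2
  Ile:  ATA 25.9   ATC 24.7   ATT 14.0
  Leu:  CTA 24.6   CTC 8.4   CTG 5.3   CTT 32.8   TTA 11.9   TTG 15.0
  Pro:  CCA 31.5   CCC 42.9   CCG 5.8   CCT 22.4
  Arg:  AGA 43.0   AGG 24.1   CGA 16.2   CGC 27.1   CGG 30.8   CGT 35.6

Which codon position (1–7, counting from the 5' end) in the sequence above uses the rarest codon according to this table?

Codon 1 ATC (Ile): 24.7 per 1000.
Codon 2 CCT (Pro): 22.4 per 1000.
Codon 3 GAG (Glu): 32.2 per 1000.
Codon 4 CTG (Leu): 5.3 per 1000.
Codon 5 GAA (Glu): 20.7 per 1000.
Codon 6 AGG (Arg): 24.1 per 1000.
Codon 7 CGT (Arg): 35.6 per 1000.
Lowest frequency is 5.3 at codon 4.

4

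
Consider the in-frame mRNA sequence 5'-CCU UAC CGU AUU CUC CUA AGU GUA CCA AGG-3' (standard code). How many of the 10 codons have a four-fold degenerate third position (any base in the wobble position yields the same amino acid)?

6

Codon 1 CCU (Pro): third position 4-fold.
Codon 2 UAC (Tyr): third position 2-fold.
Codon 3 CGU (Arg): third position 4-fold.
Codon 4 AUU (Ile): third position 3-fold.
Codon 5 CUC (Leu): third position 4-fold.
Codon 6 CUA (Leu): third position 4-fold.
Codon 7 AGU (Ser): third position 2-fold.
Codon 8 GUA (Val): third position 4-fold.
Codon 9 CCA (Pro): third position 4-fold.
Codon 10 AGG (Arg): third position 2-fold.
Four-fold degenerate third positions: 6.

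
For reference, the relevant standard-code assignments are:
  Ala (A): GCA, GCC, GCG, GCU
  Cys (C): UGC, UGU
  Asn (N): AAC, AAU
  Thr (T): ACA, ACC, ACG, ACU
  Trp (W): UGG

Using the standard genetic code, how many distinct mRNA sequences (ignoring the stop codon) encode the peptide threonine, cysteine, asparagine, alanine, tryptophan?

Thr: 4 codons.
Cys: 2 codons.
Asn: 2 codons.
Ala: 4 codons.
Trp: 1 codon.
4 × 2 × 2 × 4 × 1 = 64.

64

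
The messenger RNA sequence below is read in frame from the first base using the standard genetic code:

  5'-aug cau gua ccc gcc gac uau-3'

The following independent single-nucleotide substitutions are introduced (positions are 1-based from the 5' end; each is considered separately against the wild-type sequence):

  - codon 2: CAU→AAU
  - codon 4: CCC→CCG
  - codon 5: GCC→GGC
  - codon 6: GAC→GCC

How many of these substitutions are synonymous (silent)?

1

Codon 2: CAU (His) → AAU (Asn) — missense.
Codon 4: CCC (Pro) → CCG (Pro) — synonymous.
Codon 5: GCC (Ala) → GGC (Gly) — missense.
Codon 6: GAC (Asp) → GCC (Ala) — missense.
Synonymous: 1 of 4.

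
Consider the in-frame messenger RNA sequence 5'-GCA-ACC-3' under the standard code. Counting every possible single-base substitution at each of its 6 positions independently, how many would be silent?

6

Codon 1 (GCA, Ala): 3 synonymous substitutions.
Codon 2 (ACC, Thr): 3 synonymous substitutions.
Total: 3 + 3 = 6.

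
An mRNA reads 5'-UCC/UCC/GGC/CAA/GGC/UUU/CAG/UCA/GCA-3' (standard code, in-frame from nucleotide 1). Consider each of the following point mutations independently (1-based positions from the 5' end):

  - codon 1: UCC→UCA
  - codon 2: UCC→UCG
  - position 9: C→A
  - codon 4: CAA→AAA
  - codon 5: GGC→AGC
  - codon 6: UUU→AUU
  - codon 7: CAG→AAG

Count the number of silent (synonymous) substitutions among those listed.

Codon 1: UCC (Ser) → UCA (Ser) — synonymous.
Codon 2: UCC (Ser) → UCG (Ser) — synonymous.
Codon 3: GGC (Gly) → GGA (Gly) — synonymous.
Codon 4: CAA (Gln) → AAA (Lys) — missense.
Codon 5: GGC (Gly) → AGC (Ser) — missense.
Codon 6: UUU (Phe) → AUU (Ile) — missense.
Codon 7: CAG (Gln) → AAG (Lys) — missense.
Synonymous: 3 of 7.

3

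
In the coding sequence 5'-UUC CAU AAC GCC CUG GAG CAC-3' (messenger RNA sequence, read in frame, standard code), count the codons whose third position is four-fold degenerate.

2

Codon 1 UUC (Phe): third position 2-fold.
Codon 2 CAU (His): third position 2-fold.
Codon 3 AAC (Asn): third position 2-fold.
Codon 4 GCC (Ala): third position 4-fold.
Codon 5 CUG (Leu): third position 4-fold.
Codon 6 GAG (Glu): third position 2-fold.
Codon 7 CAC (His): third position 2-fold.
Four-fold degenerate third positions: 2.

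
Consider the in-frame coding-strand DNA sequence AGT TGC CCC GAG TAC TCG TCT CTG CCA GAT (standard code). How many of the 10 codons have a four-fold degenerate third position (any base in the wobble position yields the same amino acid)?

Codon 1 AGT (Ser): third position 2-fold.
Codon 2 TGC (Cys): third position 2-fold.
Codon 3 CCC (Pro): third position 4-fold.
Codon 4 GAG (Glu): third position 2-fold.
Codon 5 TAC (Tyr): third position 2-fold.
Codon 6 TCG (Ser): third position 4-fold.
Codon 7 TCT (Ser): third position 4-fold.
Codon 8 CTG (Leu): third position 4-fold.
Codon 9 CCA (Pro): third position 4-fold.
Codon 10 GAT (Asp): third position 2-fold.
Four-fold degenerate third positions: 5.

5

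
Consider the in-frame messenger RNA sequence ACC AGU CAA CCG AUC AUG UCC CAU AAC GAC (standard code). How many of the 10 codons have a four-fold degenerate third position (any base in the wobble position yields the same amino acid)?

Codon 1 ACC (Thr): third position 4-fold.
Codon 2 AGU (Ser): third position 2-fold.
Codon 3 CAA (Gln): third position 2-fold.
Codon 4 CCG (Pro): third position 4-fold.
Codon 5 AUC (Ile): third position 3-fold.
Codon 6 AUG (Met): third position 1-fold.
Codon 7 UCC (Ser): third position 4-fold.
Codon 8 CAU (His): third position 2-fold.
Codon 9 AAC (Asn): third position 2-fold.
Codon 10 GAC (Asp): third position 2-fold.
Four-fold degenerate third positions: 3.

3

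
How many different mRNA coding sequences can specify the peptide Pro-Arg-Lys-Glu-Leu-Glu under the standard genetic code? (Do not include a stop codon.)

1152

Pro: 4 codons.
Arg: 6 codons.
Lys: 2 codons.
Glu: 2 codons.
Leu: 6 codons.
Glu: 2 codons.
4 × 6 × 2 × 2 × 6 × 2 = 1152.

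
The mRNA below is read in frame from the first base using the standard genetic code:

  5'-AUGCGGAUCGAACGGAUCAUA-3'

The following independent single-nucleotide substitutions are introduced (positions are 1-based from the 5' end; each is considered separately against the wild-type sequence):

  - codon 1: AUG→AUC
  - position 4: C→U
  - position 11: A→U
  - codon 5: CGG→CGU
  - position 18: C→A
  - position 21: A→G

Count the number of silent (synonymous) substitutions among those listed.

Codon 1: AUG (Met) → AUC (Ile) — missense.
Codon 2: CGG (Arg) → UGG (Trp) — missense.
Codon 4: GAA (Glu) → GUA (Val) — missense.
Codon 5: CGG (Arg) → CGU (Arg) — synonymous.
Codon 6: AUC (Ile) → AUA (Ile) — synonymous.
Codon 7: AUA (Ile) → AUG (Met) — missense.
Synonymous: 2 of 6.

2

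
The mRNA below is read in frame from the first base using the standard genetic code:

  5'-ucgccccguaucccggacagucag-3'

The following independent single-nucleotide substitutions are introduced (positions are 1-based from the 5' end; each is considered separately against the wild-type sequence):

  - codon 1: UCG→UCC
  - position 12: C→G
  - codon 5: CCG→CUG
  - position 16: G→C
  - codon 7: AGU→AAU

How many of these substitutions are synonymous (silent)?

Codon 1: UCG (Ser) → UCC (Ser) — synonymous.
Codon 4: AUC (Ile) → AUG (Met) — missense.
Codon 5: CCG (Pro) → CUG (Leu) — missense.
Codon 6: GAC (Asp) → CAC (His) — missense.
Codon 7: AGU (Ser) → AAU (Asn) — missense.
Synonymous: 1 of 5.

1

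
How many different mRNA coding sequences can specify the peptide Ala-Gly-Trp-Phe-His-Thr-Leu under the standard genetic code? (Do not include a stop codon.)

1536

Ala: 4 codons.
Gly: 4 codons.
Trp: 1 codon.
Phe: 2 codons.
His: 2 codons.
Thr: 4 codons.
Leu: 6 codons.
4 × 4 × 1 × 2 × 2 × 4 × 6 = 1536.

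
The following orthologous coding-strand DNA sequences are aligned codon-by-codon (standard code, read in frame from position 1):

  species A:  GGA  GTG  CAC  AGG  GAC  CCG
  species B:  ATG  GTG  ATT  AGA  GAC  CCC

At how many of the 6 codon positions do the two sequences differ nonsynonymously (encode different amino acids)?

Codon 1: GGA Gly / ATG Met — nonsynonymous.
Codon 2: GTG Val / GTG Val — identical.
Codon 3: CAC His / ATT Ile — nonsynonymous.
Codon 4: AGG Arg / AGA Arg — synonymous.
Codon 5: GAC Asp / GAC Asp — identical.
Codon 6: CCG Pro / CCC Pro — synonymous.
Nonsynonymous differences: 2.

2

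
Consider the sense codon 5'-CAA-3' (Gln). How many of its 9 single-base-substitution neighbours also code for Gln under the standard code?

Position 1: none → 0 synonymous.
Position 2: none → 0 synonymous.
Position 3: CAG → 1 synonymous.
Total: 0 + 0 + 1 = 1.

1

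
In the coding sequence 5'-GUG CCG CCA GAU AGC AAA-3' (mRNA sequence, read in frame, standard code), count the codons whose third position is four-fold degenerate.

Codon 1 GUG (Val): third position 4-fold.
Codon 2 CCG (Pro): third position 4-fold.
Codon 3 CCA (Pro): third position 4-fold.
Codon 4 GAU (Asp): third position 2-fold.
Codon 5 AGC (Ser): third position 2-fold.
Codon 6 AAA (Lys): third position 2-fold.
Four-fold degenerate third positions: 3.

3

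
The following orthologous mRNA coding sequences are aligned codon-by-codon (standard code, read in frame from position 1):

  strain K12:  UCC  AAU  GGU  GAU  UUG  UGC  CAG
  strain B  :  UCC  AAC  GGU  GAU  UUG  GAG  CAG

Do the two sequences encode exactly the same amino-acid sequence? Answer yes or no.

Codon 1: UCC Ser / UCC Ser — identical.
Codon 2: AAU Asn / AAC Asn — synonymous.
Codon 3: GGU Gly / GGU Gly — identical.
Codon 4: GAU Asp / GAU Asp — identical.
Codon 5: UUG Leu / UUG Leu — identical.
Codon 6: UGC Cys / GAG Glu — nonsynonymous.
Codon 7: CAG Gln / CAG Gln — identical.
Nonsynonymous differences: 1 → different protein.

no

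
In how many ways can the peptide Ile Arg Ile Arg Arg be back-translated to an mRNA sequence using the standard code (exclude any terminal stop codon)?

1944

Ile: 3 codons.
Arg: 6 codons.
Ile: 3 codons.
Arg: 6 codons.
Arg: 6 codons.
3 × 6 × 3 × 6 × 6 = 1944.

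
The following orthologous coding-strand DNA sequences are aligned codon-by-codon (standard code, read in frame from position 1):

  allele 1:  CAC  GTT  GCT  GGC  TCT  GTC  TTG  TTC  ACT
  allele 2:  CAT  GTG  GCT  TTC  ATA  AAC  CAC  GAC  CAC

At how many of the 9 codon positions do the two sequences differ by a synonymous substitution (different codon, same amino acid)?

Codon 1: CAC His / CAT His — synonymous.
Codon 2: GTT Val / GTG Val — synonymous.
Codon 3: GCT Ala / GCT Ala — identical.
Codon 4: GGC Gly / TTC Phe — nonsynonymous.
Codon 5: TCT Ser / ATA Ile — nonsynonymous.
Codon 6: GTC Val / AAC Asn — nonsynonymous.
Codon 7: TTG Leu / CAC His — nonsynonymous.
Codon 8: TTC Phe / GAC Asp — nonsynonymous.
Codon 9: ACT Thr / CAC His — nonsynonymous.
Synonymous differences: 2.

2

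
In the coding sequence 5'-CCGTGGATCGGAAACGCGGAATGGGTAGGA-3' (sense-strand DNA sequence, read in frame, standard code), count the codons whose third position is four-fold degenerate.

Codon 1 CCG (Pro): third position 4-fold.
Codon 2 TGG (Trp): third position 1-fold.
Codon 3 ATC (Ile): third position 3-fold.
Codon 4 GGA (Gly): third position 4-fold.
Codon 5 AAC (Asn): third position 2-fold.
Codon 6 GCG (Ala): third position 4-fold.
Codon 7 GAA (Glu): third position 2-fold.
Codon 8 TGG (Trp): third position 1-fold.
Codon 9 GTA (Val): third position 4-fold.
Codon 10 GGA (Gly): third position 4-fold.
Four-fold degenerate third positions: 5.

5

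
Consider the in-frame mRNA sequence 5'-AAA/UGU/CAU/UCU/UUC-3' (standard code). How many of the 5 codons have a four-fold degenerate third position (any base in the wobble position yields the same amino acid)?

Codon 1 AAA (Lys): third position 2-fold.
Codon 2 UGU (Cys): third position 2-fold.
Codon 3 CAU (His): third position 2-fold.
Codon 4 UCU (Ser): third position 4-fold.
Codon 5 UUC (Phe): third position 2-fold.
Four-fold degenerate third positions: 1.

1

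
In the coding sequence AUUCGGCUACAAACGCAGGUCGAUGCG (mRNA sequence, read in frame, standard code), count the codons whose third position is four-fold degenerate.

5

Codon 1 AUU (Ile): third position 3-fold.
Codon 2 CGG (Arg): third position 4-fold.
Codon 3 CUA (Leu): third position 4-fold.
Codon 4 CAA (Gln): third position 2-fold.
Codon 5 ACG (Thr): third position 4-fold.
Codon 6 CAG (Gln): third position 2-fold.
Codon 7 GUC (Val): third position 4-fold.
Codon 8 GAU (Asp): third position 2-fold.
Codon 9 GCG (Ala): third position 4-fold.
Four-fold degenerate third positions: 5.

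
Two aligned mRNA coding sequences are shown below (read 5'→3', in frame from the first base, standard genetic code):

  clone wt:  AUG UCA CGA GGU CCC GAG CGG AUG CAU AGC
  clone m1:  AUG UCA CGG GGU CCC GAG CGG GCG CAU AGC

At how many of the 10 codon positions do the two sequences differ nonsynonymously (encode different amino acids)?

1

Codon 1: AUG Met / AUG Met — identical.
Codon 2: UCA Ser / UCA Ser — identical.
Codon 3: CGA Arg / CGG Arg — synonymous.
Codon 4: GGU Gly / GGU Gly — identical.
Codon 5: CCC Pro / CCC Pro — identical.
Codon 6: GAG Glu / GAG Glu — identical.
Codon 7: CGG Arg / CGG Arg — identical.
Codon 8: AUG Met / GCG Ala — nonsynonymous.
Codon 9: CAU His / CAU His — identical.
Codon 10: AGC Ser / AGC Ser — identical.
Nonsynonymous differences: 1.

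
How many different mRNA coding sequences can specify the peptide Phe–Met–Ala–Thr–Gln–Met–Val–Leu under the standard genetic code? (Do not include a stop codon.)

1536

Phe: 2 codons.
Met: 1 codon.
Ala: 4 codons.
Thr: 4 codons.
Gln: 2 codons.
Met: 1 codon.
Val: 4 codons.
Leu: 6 codons.
2 × 1 × 4 × 4 × 2 × 1 × 4 × 6 = 1536.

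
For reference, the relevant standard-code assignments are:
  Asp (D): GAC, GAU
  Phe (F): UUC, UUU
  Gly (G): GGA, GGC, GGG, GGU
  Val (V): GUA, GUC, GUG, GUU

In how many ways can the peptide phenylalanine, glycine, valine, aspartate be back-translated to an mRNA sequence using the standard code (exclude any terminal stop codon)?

64

Phe: 2 codons.
Gly: 4 codons.
Val: 4 codons.
Asp: 2 codons.
2 × 4 × 4 × 2 = 64.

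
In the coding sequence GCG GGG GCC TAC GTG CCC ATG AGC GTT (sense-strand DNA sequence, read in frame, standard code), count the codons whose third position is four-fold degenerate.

Codon 1 GCG (Ala): third position 4-fold.
Codon 2 GGG (Gly): third position 4-fold.
Codon 3 GCC (Ala): third position 4-fold.
Codon 4 TAC (Tyr): third position 2-fold.
Codon 5 GTG (Val): third position 4-fold.
Codon 6 CCC (Pro): third position 4-fold.
Codon 7 ATG (Met): third position 1-fold.
Codon 8 AGC (Ser): third position 2-fold.
Codon 9 GTT (Val): third position 4-fold.
Four-fold degenerate third positions: 6.

6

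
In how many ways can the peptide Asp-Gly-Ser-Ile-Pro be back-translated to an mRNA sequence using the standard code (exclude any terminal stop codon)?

576

Asp: 2 codons.
Gly: 4 codons.
Ser: 6 codons.
Ile: 3 codons.
Pro: 4 codons.
2 × 4 × 6 × 3 × 4 = 576.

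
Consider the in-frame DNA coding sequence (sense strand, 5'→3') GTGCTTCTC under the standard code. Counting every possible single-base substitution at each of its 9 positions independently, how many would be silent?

Codon 1 (GTG, Val): 3 synonymous substitutions.
Codon 2 (CTT, Leu): 3 synonymous substitutions.
Codon 3 (CTC, Leu): 3 synonymous substitutions.
Total: 3 + 3 + 3 = 9.

9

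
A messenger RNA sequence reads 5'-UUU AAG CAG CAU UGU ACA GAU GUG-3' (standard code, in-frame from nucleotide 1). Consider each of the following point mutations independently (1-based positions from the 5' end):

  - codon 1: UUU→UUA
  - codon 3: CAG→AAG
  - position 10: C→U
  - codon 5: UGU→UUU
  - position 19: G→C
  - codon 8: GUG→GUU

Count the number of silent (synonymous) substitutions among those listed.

1

Codon 1: UUU (Phe) → UUA (Leu) — missense.
Codon 3: CAG (Gln) → AAG (Lys) — missense.
Codon 4: CAU (His) → UAU (Tyr) — missense.
Codon 5: UGU (Cys) → UUU (Phe) — missense.
Codon 7: GAU (Asp) → CAU (His) — missense.
Codon 8: GUG (Val) → GUU (Val) — synonymous.
Synonymous: 1 of 6.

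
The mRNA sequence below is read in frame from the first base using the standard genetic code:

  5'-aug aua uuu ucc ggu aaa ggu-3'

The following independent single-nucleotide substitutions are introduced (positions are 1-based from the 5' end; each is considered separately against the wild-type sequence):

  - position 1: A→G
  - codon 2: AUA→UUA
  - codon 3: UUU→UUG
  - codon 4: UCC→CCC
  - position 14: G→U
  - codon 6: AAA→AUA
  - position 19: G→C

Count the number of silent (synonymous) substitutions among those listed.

0

Codon 1: AUG (Met) → GUG (Val) — missense.
Codon 2: AUA (Ile) → UUA (Leu) — missense.
Codon 3: UUU (Phe) → UUG (Leu) — missense.
Codon 4: UCC (Ser) → CCC (Pro) — missense.
Codon 5: GGU (Gly) → GUU (Val) — missense.
Codon 6: AAA (Lys) → AUA (Ile) — missense.
Codon 7: GGU (Gly) → CGU (Arg) — missense.
Synonymous: 0 of 7.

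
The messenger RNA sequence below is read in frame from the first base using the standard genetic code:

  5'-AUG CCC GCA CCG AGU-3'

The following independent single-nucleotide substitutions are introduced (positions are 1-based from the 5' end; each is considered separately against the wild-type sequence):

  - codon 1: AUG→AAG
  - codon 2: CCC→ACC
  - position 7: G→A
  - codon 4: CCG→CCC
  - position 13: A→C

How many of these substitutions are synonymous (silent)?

1

Codon 1: AUG (Met) → AAG (Lys) — missense.
Codon 2: CCC (Pro) → ACC (Thr) — missense.
Codon 3: GCA (Ala) → ACA (Thr) — missense.
Codon 4: CCG (Pro) → CCC (Pro) — synonymous.
Codon 5: AGU (Ser) → CGU (Arg) — missense.
Synonymous: 1 of 5.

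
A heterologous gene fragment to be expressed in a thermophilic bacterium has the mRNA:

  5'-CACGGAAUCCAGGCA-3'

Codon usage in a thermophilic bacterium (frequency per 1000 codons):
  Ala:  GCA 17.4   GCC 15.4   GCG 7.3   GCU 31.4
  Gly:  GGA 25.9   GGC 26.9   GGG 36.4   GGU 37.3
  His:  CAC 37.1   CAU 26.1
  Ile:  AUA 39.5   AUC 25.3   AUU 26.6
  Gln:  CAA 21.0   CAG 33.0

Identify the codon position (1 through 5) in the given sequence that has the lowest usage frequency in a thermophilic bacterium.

Codon 1 CAC (His): 37.1 per 1000.
Codon 2 GGA (Gly): 25.9 per 1000.
Codon 3 AUC (Ile): 25.3 per 1000.
Codon 4 CAG (Gln): 33.0 per 1000.
Codon 5 GCA (Ala): 17.4 per 1000.
Lowest frequency is 17.4 at codon 5.

5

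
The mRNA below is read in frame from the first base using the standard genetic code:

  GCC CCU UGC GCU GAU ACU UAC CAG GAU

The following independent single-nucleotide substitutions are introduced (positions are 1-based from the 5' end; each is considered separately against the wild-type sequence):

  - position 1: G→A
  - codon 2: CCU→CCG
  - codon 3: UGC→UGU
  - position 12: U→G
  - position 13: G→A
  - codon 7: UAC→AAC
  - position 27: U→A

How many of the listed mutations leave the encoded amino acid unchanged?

Codon 1: GCC (Ala) → ACC (Thr) — missense.
Codon 2: CCU (Pro) → CCG (Pro) — synonymous.
Codon 3: UGC (Cys) → UGU (Cys) — synonymous.
Codon 4: GCU (Ala) → GCG (Ala) — synonymous.
Codon 5: GAU (Asp) → AAU (Asn) — missense.
Codon 7: UAC (Tyr) → AAC (Asn) — missense.
Codon 9: GAU (Asp) → GAA (Glu) — missense.
Synonymous: 3 of 7.

3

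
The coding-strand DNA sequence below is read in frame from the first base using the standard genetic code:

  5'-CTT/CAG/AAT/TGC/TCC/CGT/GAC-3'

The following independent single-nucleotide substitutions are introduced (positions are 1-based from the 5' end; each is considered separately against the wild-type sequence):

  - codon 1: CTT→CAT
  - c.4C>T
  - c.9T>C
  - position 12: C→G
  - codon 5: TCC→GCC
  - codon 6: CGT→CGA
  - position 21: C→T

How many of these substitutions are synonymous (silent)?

Codon 1: CTT (Leu) → CAT (His) — missense.
Codon 2: CAG (Gln) → TAG (Stop) — nonsense.
Codon 3: AAT (Asn) → AAC (Asn) — synonymous.
Codon 4: TGC (Cys) → TGG (Trp) — missense.
Codon 5: TCC (Ser) → GCC (Ala) — missense.
Codon 6: CGT (Arg) → CGA (Arg) — synonymous.
Codon 7: GAC (Asp) → GAT (Asp) — synonymous.
Synonymous: 3 of 7.

3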